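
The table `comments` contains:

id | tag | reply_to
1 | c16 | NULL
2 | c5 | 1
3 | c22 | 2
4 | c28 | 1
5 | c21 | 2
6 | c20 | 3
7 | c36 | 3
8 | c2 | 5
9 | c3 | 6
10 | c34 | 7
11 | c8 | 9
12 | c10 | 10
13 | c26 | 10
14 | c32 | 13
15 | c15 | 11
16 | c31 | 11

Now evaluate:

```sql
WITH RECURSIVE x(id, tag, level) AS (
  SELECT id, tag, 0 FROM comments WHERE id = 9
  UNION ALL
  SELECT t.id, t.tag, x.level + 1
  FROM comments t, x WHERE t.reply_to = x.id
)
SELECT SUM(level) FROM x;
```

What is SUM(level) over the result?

Base: id=9 (c3) at level 0.
Iteration 1: rows with reply_to in {9} -> c8 (id 11, level 1).
Iteration 2: rows with reply_to in {11} -> c15 (id 15, level 2), c31 (id 16, level 2).
Iteration 3: no rows with reply_to in {15,16}; recursion stops.
SUM(level) = 0 + 1 + 2 + 2 = 5.

5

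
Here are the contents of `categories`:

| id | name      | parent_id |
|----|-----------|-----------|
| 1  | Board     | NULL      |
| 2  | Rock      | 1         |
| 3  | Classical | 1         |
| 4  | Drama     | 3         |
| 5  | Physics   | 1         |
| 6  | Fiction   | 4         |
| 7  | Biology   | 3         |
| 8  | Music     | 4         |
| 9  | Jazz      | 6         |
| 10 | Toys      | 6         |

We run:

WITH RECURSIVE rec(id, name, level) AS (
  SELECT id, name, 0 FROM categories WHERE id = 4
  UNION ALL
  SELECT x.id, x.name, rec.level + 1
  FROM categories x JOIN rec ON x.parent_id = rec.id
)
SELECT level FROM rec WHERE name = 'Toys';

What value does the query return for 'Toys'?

2

Base: id=4 (Drama) at level 0.
Iteration 1: rows with parent_id in {4} -> Fiction (id 6, level 1), Music (id 8, level 1).
Iteration 2: rows with parent_id in {6,8} -> Jazz (id 9, level 2), Toys (id 10, level 2).
Iteration 3: no rows with parent_id in {9,10}; recursion stops.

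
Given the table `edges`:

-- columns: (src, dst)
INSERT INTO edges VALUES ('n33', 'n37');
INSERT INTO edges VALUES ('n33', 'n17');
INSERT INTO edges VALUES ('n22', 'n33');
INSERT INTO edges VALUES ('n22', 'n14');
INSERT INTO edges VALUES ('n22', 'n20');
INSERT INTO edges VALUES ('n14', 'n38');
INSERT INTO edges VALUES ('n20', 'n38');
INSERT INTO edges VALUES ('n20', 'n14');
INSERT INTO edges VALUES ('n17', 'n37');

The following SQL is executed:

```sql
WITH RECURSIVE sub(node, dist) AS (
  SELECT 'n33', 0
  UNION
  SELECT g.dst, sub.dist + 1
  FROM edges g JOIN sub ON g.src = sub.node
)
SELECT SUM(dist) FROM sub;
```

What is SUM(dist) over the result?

Base: (n33, dist=0).
Iteration 1: edges from {n33} -> (n17, dist=1), (n37, dist=1).
Iteration 2: edges from {n17,n37} -> (n37, dist=2).
Iteration 3: no outgoing edges from {n37}; recursion stops.
SUM(dist) = 0 + 1 + 1 + 2 = 4.

4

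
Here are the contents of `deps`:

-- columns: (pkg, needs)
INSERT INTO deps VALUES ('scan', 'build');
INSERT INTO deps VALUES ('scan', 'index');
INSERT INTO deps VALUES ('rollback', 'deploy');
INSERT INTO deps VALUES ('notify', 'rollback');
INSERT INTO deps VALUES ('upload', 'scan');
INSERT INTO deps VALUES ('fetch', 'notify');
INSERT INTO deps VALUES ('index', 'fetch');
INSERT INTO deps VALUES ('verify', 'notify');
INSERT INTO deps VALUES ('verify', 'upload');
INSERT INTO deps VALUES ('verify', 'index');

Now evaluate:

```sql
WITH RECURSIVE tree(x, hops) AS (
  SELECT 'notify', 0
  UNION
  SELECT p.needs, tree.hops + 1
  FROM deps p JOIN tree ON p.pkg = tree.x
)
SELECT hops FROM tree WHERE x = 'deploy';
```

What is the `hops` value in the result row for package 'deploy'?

Base: (notify, hops=0).
Iteration 1: edges from {notify} -> (rollback, hops=1).
Iteration 2: edges from {rollback} -> (deploy, hops=2).
Iteration 3: no outgoing edges from {deploy}; recursion stops.

2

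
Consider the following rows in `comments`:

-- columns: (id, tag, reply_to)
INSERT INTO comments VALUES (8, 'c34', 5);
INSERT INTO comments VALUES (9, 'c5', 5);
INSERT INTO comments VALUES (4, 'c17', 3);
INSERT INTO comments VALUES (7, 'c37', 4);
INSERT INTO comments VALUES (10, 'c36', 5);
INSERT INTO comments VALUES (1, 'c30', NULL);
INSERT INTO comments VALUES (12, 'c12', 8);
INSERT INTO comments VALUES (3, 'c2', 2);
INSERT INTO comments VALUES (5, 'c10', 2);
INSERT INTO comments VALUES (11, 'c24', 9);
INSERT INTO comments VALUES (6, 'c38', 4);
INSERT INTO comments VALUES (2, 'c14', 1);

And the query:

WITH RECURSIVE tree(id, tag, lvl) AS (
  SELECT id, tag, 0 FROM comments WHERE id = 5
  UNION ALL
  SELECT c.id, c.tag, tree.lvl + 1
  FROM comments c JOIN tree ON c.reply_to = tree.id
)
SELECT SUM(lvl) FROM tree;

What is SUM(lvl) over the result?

7

Base: id=5 (c10) at lvl 0.
Iteration 1: rows with reply_to in {5} -> c34 (id 8, lvl 1), c5 (id 9, lvl 1), c36 (id 10, lvl 1).
Iteration 2: rows with reply_to in {8,9,10} -> c24 (id 11, lvl 2), c12 (id 12, lvl 2).
Iteration 3: no rows with reply_to in {11,12}; recursion stops.
SUM(lvl) = 0 + 1 + 1 + 1 + 2 + 2 = 7.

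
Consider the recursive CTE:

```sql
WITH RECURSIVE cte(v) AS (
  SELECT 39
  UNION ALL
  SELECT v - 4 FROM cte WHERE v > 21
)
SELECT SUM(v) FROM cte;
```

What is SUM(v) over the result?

Base: v=39.
Iteration 1: 39 > 21 holds -> v = 39 - 4 = 35.
Iteration 2: 35 > 21 holds -> v = 35 - 4 = 31.
Iteration 3: 31 > 21 holds -> v = 31 - 4 = 27.
Iteration 4: 27 > 21 holds -> v = 27 - 4 = 23.
Iteration 5: 23 > 21 holds -> v = 23 - 4 = 19.
Iteration 6: 19 > 21 fails; recursion stops.
SUM(v) = 39 + 35 + 31 + 27 + 23 + 19 = 174.

174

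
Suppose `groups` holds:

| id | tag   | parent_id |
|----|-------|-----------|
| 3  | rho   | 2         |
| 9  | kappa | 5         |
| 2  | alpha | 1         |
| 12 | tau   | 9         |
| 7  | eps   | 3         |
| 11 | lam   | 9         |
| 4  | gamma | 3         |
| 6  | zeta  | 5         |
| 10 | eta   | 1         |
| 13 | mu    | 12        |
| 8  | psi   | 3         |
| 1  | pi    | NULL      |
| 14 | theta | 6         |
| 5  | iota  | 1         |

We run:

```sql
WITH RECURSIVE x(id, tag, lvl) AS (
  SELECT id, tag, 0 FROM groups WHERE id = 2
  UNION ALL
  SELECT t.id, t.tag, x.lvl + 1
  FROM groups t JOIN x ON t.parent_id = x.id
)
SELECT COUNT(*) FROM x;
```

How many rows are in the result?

Base: id=2 (alpha) at lvl 0.
Iteration 1: rows with parent_id in {2} -> rho (id 3, lvl 1).
Iteration 2: rows with parent_id in {3} -> gamma (id 4, lvl 2), eps (id 7, lvl 2), psi (id 8, lvl 2).
Iteration 3: no rows with parent_id in {4,7,8}; recursion stops.
Total rows emitted: 5.

5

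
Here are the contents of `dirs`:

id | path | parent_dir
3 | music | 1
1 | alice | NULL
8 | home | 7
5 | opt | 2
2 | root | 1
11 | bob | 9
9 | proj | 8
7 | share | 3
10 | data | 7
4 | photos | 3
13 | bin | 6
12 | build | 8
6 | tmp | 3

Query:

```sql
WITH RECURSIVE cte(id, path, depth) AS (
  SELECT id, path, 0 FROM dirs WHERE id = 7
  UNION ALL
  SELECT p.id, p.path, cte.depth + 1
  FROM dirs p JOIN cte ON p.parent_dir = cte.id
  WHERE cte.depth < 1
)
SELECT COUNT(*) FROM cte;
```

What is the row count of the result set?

Base: id=7 (share) at depth 0.
Iteration 1: rows with parent_dir in {7} -> home (id 8, depth 1), data (id 10, depth 1).
Iteration 2: depth < 1 fails for all current rows; recursion stops.
Total rows emitted: 3.

3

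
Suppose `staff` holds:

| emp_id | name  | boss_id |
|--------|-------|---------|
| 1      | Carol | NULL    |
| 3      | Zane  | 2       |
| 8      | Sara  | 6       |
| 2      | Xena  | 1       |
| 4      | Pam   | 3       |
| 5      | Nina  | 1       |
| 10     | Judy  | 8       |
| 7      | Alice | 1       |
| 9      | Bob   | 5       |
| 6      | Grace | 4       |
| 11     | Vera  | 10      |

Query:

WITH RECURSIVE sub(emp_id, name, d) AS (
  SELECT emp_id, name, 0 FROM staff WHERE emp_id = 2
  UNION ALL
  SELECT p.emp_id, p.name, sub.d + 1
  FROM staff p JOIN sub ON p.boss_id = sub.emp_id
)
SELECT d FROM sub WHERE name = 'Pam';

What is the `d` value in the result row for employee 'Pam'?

2

Base: emp_id=2 (Xena) at d 0.
Iteration 1: rows with boss_id in {2} -> Zane (id 3, d 1).
Iteration 2: rows with boss_id in {3} -> Pam (id 4, d 2).
Iteration 3: rows with boss_id in {4} -> Grace (id 6, d 3).
Iteration 4: rows with boss_id in {6} -> Sara (id 8, d 4).
Iteration 5: rows with boss_id in {8} -> Judy (id 10, d 5).
Iteration 6: rows with boss_id in {10} -> Vera (id 11, d 6).
Iteration 7: no rows with boss_id in {11}; recursion stops.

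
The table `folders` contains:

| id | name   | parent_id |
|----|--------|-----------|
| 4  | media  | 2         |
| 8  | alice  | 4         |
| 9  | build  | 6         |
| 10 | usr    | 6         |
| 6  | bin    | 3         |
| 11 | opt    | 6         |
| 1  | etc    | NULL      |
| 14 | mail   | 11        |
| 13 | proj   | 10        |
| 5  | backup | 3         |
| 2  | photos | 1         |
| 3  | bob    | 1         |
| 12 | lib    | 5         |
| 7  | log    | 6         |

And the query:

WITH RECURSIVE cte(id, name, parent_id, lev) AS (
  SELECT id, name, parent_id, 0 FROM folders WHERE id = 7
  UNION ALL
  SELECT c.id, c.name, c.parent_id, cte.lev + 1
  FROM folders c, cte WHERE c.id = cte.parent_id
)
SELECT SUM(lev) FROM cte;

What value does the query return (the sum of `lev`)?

6

Base: id=7 (log), parent_id=6, lev 0.
Iteration 1: join on id=6 -> bin (id 6, parent_id=3, lev 1).
Iteration 2: join on id=3 -> bob (id 3, parent_id=1, lev 2).
Iteration 3: join on id=1 -> etc (id 1, parent_id=NULL, lev 3).
Iteration 4: parent_id is NULL; no match; recursion stops.
SUM(lev) = 0 + 1 + 2 + 3 = 6.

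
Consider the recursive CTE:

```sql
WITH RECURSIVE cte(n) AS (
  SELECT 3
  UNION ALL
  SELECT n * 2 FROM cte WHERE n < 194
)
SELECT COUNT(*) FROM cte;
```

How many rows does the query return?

8

Base: n=3.
Iteration 1: 3 < 194 holds -> n = 3 * 2 = 6.
Iteration 2: 6 < 194 holds -> n = 6 * 2 = 12.
Iteration 3: 12 < 194 holds -> n = 12 * 2 = 24.
Iteration 4: 24 < 194 holds -> n = 24 * 2 = 48.
Iteration 5: 48 < 194 holds -> n = 48 * 2 = 96.
Iteration 6: 96 < 194 holds -> n = 96 * 2 = 192.
Iteration 7: 192 < 194 holds -> n = 192 * 2 = 384.
Iteration 8: 384 < 194 fails; recursion stops.
Total rows emitted: 8.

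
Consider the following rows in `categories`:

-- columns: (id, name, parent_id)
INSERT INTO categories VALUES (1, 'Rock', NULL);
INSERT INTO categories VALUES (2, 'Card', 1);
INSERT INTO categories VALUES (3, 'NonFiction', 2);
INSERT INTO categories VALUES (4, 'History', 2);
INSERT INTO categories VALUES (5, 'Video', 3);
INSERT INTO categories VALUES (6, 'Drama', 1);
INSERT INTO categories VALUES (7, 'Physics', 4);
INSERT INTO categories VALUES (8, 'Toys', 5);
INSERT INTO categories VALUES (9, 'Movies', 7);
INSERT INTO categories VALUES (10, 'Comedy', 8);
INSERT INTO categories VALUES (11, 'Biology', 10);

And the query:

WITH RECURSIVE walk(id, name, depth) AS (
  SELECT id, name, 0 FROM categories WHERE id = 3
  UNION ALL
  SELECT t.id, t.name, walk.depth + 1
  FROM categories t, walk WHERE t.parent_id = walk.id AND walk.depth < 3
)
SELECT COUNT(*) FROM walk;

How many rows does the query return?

4

Base: id=3 (NonFiction) at depth 0.
Iteration 1: rows with parent_id in {3} -> Video (id 5, depth 1).
Iteration 2: rows with parent_id in {5} -> Toys (id 8, depth 2).
Iteration 3: rows with parent_id in {8} -> Comedy (id 10, depth 3).
Iteration 4: depth < 3 fails for all current rows; recursion stops.
Total rows emitted: 4.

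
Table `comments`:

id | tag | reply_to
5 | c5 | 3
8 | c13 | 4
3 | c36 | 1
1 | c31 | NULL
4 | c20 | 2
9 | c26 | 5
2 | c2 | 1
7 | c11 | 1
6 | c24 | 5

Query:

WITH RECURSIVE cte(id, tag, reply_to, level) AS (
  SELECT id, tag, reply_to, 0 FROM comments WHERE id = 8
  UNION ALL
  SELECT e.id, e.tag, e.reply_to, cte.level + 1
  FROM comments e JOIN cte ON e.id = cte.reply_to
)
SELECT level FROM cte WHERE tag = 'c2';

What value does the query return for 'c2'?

Base: id=8 (c13), reply_to=4, level 0.
Iteration 1: join on id=4 -> c20 (id 4, reply_to=2, level 1).
Iteration 2: join on id=2 -> c2 (id 2, reply_to=1, level 2).
Iteration 3: join on id=1 -> c31 (id 1, reply_to=NULL, level 3).
Iteration 4: reply_to is NULL; no match; recursion stops.

2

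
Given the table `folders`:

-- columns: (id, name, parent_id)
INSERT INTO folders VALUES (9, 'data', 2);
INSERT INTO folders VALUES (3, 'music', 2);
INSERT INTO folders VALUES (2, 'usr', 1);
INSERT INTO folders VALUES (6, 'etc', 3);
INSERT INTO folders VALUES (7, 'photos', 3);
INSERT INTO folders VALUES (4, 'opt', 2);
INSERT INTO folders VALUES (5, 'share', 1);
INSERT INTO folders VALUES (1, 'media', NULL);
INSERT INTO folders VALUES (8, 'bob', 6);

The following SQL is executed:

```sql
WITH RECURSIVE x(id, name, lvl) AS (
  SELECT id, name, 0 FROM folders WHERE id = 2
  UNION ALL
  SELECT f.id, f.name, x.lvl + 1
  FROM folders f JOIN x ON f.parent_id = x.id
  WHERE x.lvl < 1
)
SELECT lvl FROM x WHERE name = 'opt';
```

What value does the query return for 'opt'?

1

Base: id=2 (usr) at lvl 0.
Iteration 1: rows with parent_id in {2} -> music (id 3, lvl 1), opt (id 4, lvl 1), data (id 9, lvl 1).
Iteration 2: lvl < 1 fails for all current rows; recursion stops.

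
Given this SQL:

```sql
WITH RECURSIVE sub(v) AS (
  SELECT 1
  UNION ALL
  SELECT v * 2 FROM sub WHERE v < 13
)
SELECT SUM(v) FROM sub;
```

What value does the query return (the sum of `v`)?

Base: v=1.
Iteration 1: 1 < 13 holds -> v = 1 * 2 = 2.
Iteration 2: 2 < 13 holds -> v = 2 * 2 = 4.
Iteration 3: 4 < 13 holds -> v = 4 * 2 = 8.
Iteration 4: 8 < 13 holds -> v = 8 * 2 = 16.
Iteration 5: 16 < 13 fails; recursion stops.
SUM(v) = 1 + 2 + 4 + 8 + 16 = 31.

31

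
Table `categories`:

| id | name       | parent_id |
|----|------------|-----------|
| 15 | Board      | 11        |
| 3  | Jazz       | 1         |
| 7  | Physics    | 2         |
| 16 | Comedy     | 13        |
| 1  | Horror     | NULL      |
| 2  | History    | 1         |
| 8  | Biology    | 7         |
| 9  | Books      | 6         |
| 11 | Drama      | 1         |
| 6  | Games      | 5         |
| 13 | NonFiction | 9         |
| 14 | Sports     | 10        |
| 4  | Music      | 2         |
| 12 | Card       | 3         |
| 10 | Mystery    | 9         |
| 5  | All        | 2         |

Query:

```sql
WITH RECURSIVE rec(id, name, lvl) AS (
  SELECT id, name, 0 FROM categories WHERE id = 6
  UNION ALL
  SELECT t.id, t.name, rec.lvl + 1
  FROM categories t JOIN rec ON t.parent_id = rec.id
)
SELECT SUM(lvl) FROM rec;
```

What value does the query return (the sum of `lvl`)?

Base: id=6 (Games) at lvl 0.
Iteration 1: rows with parent_id in {6} -> Books (id 9, lvl 1).
Iteration 2: rows with parent_id in {9} -> Mystery (id 10, lvl 2), NonFiction (id 13, lvl 2).
Iteration 3: rows with parent_id in {10,13} -> Sports (id 14, lvl 3), Comedy (id 16, lvl 3).
Iteration 4: no rows with parent_id in {14,16}; recursion stops.
SUM(lvl) = 0 + 1 + 2 + 2 + 3 + 3 = 11.

11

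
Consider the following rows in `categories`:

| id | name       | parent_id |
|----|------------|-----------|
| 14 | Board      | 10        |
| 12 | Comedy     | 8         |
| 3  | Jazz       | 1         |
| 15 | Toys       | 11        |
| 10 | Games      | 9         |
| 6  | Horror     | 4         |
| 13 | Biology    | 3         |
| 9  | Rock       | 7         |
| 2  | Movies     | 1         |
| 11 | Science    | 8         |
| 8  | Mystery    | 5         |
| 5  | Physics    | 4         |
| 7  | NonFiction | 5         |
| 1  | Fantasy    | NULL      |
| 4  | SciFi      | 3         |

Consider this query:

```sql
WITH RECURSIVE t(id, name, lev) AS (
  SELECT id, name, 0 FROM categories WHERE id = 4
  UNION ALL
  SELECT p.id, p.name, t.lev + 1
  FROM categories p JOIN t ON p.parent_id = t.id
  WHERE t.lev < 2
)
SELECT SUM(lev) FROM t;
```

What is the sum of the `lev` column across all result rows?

Base: id=4 (SciFi) at lev 0.
Iteration 1: rows with parent_id in {4} -> Physics (id 5, lev 1), Horror (id 6, lev 1).
Iteration 2: rows with parent_id in {5,6} -> NonFiction (id 7, lev 2), Mystery (id 8, lev 2).
Iteration 3: lev < 2 fails for all current rows; recursion stops.
SUM(lev) = 0 + 1 + 1 + 2 + 2 = 6.

6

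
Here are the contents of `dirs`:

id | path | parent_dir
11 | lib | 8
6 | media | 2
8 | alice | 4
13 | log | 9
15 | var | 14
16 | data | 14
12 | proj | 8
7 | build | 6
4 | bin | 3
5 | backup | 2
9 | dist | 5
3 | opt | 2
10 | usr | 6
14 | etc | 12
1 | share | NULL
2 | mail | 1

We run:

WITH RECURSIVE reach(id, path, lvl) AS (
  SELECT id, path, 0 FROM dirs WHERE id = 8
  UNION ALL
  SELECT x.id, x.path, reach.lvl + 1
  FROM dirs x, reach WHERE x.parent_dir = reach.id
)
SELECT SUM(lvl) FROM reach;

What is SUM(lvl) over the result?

Base: id=8 (alice) at lvl 0.
Iteration 1: rows with parent_dir in {8} -> lib (id 11, lvl 1), proj (id 12, lvl 1).
Iteration 2: rows with parent_dir in {11,12} -> etc (id 14, lvl 2).
Iteration 3: rows with parent_dir in {14} -> var (id 15, lvl 3), data (id 16, lvl 3).
Iteration 4: no rows with parent_dir in {15,16}; recursion stops.
SUM(lvl) = 0 + 1 + 1 + 2 + 3 + 3 = 10.

10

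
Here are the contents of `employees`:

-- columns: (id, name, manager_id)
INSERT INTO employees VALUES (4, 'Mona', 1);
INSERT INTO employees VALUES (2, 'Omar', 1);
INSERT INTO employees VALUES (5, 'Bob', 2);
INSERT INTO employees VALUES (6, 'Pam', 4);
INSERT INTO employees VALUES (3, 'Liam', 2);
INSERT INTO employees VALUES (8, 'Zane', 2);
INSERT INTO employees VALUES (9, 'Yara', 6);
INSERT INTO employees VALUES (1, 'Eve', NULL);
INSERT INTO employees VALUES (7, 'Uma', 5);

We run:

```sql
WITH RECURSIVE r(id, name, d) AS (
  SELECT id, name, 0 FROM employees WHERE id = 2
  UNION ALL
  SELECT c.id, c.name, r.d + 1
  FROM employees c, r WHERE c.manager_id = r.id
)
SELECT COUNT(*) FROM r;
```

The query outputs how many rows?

Base: id=2 (Omar) at d 0.
Iteration 1: rows with manager_id in {2} -> Liam (id 3, d 1), Bob (id 5, d 1), Zane (id 8, d 1).
Iteration 2: rows with manager_id in {3,5,8} -> Uma (id 7, d 2).
Iteration 3: no rows with manager_id in {7}; recursion stops.
Total rows emitted: 5.

5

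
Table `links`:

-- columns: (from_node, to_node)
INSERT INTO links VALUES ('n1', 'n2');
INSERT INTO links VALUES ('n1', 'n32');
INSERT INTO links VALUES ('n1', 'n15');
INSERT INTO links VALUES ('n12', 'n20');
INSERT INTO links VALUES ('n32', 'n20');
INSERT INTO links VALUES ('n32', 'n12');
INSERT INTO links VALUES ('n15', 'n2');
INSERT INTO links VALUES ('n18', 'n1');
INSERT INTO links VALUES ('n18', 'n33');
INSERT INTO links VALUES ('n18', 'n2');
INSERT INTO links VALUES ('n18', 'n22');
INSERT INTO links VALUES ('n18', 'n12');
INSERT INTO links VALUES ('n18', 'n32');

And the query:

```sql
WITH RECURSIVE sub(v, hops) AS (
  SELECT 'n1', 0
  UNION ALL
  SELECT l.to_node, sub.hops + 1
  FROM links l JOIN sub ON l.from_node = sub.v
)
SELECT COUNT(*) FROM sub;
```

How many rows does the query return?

8

Base: (n1, hops=0).
Iteration 1: edges from {n1} -> (n15, hops=1), (n2, hops=1), (n32, hops=1).
Iteration 2: edges from {n15,n2,n32} -> (n12, hops=2), (n2, hops=2), (n20, hops=2).
Iteration 3: edges from {n12,n2,n20} -> (n20, hops=3).
Iteration 4: no outgoing edges from {n20}; recursion stops.
Total rows emitted: 8.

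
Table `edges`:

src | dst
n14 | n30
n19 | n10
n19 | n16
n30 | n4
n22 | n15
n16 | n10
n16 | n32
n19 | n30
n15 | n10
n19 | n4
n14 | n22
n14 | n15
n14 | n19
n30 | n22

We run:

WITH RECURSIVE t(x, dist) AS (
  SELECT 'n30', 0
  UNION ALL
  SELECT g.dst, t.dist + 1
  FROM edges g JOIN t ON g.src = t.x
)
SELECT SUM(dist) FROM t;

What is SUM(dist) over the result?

7

Base: (n30, dist=0).
Iteration 1: edges from {n30} -> (n22, dist=1), (n4, dist=1).
Iteration 2: edges from {n22,n4} -> (n15, dist=2).
Iteration 3: edges from {n15} -> (n10, dist=3).
Iteration 4: no outgoing edges from {n10}; recursion stops.
SUM(dist) = 0 + 1 + 1 + 2 + 3 = 7.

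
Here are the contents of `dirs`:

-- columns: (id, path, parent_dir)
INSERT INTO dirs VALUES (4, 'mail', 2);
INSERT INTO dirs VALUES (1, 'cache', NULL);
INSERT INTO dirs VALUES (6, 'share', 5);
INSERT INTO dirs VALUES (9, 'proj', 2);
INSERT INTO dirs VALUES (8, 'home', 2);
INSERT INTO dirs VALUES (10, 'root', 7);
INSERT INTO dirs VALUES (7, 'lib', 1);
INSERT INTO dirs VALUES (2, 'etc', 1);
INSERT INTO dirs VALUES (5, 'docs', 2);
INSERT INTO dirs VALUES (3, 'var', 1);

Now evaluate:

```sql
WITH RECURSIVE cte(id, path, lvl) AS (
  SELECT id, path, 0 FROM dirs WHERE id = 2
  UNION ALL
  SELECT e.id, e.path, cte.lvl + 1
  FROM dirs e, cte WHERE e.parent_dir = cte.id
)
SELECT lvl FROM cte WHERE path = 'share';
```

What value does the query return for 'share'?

2

Base: id=2 (etc) at lvl 0.
Iteration 1: rows with parent_dir in {2} -> mail (id 4, lvl 1), docs (id 5, lvl 1), home (id 8, lvl 1), proj (id 9, lvl 1).
Iteration 2: rows with parent_dir in {4,5,8,9} -> share (id 6, lvl 2).
Iteration 3: no rows with parent_dir in {6}; recursion stops.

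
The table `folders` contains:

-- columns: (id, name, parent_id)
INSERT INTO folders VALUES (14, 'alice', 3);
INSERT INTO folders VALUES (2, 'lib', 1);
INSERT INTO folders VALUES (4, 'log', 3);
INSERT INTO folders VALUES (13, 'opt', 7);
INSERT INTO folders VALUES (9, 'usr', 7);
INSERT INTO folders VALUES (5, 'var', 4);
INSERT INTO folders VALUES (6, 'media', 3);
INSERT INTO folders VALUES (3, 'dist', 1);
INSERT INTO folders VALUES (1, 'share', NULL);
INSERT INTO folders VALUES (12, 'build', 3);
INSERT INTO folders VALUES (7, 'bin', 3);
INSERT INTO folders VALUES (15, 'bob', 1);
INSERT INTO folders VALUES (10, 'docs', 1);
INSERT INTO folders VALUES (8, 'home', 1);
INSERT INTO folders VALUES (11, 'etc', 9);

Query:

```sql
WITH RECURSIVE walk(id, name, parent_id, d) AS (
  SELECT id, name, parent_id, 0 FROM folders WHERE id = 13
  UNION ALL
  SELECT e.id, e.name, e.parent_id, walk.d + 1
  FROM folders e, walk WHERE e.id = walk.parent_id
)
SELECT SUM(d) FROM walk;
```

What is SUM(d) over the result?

Base: id=13 (opt), parent_id=7, d 0.
Iteration 1: join on id=7 -> bin (id 7, parent_id=3, d 1).
Iteration 2: join on id=3 -> dist (id 3, parent_id=1, d 2).
Iteration 3: join on id=1 -> share (id 1, parent_id=NULL, d 3).
Iteration 4: parent_id is NULL; no match; recursion stops.
SUM(d) = 0 + 1 + 2 + 3 = 6.

6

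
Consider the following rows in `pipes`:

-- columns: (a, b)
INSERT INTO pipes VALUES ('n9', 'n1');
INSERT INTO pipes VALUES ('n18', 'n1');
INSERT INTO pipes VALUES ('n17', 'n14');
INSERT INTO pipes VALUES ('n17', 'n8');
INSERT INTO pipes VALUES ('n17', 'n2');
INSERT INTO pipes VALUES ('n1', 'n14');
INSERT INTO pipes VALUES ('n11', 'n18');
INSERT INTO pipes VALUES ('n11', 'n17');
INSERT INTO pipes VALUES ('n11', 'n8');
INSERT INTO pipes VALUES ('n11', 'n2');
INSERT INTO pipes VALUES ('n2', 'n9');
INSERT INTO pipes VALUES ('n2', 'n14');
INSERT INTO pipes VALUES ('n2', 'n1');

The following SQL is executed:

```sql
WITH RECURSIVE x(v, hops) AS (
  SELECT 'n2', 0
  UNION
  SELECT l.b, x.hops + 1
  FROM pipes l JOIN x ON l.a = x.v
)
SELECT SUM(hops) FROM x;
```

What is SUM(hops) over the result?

Base: (n2, hops=0).
Iteration 1: edges from {n2} -> (n1, hops=1), (n14, hops=1), (n9, hops=1).
Iteration 2: edges from {n1,n14,n9} -> (n1, hops=2), (n14, hops=2).
Iteration 3: edges from {n1,n14} -> (n14, hops=3).
Iteration 4: no outgoing edges from {n14}; recursion stops.
SUM(hops) = 0 + 1 + 1 + 1 + 2 + 2 + 3 = 10.

10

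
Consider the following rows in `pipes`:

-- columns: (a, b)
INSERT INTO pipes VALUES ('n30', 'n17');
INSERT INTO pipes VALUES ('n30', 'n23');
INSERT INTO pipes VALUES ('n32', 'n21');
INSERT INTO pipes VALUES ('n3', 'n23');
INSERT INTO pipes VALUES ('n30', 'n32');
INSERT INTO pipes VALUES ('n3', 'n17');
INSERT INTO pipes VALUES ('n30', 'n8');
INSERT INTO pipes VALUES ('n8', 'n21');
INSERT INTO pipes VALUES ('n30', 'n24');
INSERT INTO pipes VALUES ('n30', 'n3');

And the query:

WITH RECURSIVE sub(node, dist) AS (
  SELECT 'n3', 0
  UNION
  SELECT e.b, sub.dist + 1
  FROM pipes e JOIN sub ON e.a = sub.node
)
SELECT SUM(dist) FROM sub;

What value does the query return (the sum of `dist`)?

2

Base: (n3, dist=0).
Iteration 1: edges from {n3} -> (n17, dist=1), (n23, dist=1).
Iteration 2: no outgoing edges from {n17,n23}; recursion stops.
SUM(dist) = 0 + 1 + 1 = 2.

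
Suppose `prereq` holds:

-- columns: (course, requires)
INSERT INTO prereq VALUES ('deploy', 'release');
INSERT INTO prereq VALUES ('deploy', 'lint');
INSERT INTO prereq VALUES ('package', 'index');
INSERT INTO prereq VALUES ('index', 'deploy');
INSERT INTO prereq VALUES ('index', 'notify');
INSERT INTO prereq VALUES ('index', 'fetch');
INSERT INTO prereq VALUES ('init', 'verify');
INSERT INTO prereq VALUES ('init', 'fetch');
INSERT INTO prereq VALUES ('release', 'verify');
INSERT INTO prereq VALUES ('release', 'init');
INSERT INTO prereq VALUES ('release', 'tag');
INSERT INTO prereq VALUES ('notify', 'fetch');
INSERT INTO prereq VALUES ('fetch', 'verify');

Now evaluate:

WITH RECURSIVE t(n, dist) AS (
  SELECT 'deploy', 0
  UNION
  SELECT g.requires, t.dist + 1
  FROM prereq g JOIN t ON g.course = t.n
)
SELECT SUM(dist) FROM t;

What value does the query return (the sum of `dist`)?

18

Base: (deploy, dist=0).
Iteration 1: edges from {deploy} -> (lint, dist=1), (release, dist=1).
Iteration 2: edges from {lint,release} -> (init, dist=2), (tag, dist=2), (verify, dist=2).
Iteration 3: edges from {init,tag,verify} -> (fetch, dist=3), (verify, dist=3).
Iteration 4: edges from {fetch,verify} -> (verify, dist=4).
Iteration 5: no outgoing edges from {verify}; recursion stops.
SUM(dist) = 0 + 1 + 1 + 2 + 2 + 2 + 3 + 3 + 4 = 18.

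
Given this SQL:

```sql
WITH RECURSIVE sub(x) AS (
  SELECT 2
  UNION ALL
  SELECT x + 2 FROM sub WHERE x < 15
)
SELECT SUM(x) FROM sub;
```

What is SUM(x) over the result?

72

Base: x=2.
Iteration 1: 2 < 15 holds -> x = 2 + 2 = 4.
Iteration 2: 4 < 15 holds -> x = 4 + 2 = 6.
Iteration 3: 6 < 15 holds -> x = 6 + 2 = 8.
Iteration 4: 8 < 15 holds -> x = 8 + 2 = 10.
Iteration 5: 10 < 15 holds -> x = 10 + 2 = 12.
Iteration 6: 12 < 15 holds -> x = 12 + 2 = 14.
Iteration 7: 14 < 15 holds -> x = 14 + 2 = 16.
Iteration 8: 16 < 15 fails; recursion stops.
SUM(x) = 2 + 4 + 6 + 8 + 10 + 12 + 14 + 16 = 72.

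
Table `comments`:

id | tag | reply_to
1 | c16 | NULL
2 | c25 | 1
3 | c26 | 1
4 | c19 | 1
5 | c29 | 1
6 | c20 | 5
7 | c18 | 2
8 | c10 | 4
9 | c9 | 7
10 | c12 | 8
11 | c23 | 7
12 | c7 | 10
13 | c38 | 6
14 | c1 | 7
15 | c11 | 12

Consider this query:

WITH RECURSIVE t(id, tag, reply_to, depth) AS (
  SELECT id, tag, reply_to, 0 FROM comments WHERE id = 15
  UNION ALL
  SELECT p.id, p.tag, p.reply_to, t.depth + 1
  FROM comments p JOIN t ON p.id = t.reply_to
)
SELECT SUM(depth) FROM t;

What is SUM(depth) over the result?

15

Base: id=15 (c11), reply_to=12, depth 0.
Iteration 1: join on id=12 -> c7 (id 12, reply_to=10, depth 1).
Iteration 2: join on id=10 -> c12 (id 10, reply_to=8, depth 2).
Iteration 3: join on id=8 -> c10 (id 8, reply_to=4, depth 3).
Iteration 4: join on id=4 -> c19 (id 4, reply_to=1, depth 4).
Iteration 5: join on id=1 -> c16 (id 1, reply_to=NULL, depth 5).
Iteration 6: reply_to is NULL; no match; recursion stops.
SUM(depth) = 0 + 1 + 2 + 3 + 4 + 5 = 15.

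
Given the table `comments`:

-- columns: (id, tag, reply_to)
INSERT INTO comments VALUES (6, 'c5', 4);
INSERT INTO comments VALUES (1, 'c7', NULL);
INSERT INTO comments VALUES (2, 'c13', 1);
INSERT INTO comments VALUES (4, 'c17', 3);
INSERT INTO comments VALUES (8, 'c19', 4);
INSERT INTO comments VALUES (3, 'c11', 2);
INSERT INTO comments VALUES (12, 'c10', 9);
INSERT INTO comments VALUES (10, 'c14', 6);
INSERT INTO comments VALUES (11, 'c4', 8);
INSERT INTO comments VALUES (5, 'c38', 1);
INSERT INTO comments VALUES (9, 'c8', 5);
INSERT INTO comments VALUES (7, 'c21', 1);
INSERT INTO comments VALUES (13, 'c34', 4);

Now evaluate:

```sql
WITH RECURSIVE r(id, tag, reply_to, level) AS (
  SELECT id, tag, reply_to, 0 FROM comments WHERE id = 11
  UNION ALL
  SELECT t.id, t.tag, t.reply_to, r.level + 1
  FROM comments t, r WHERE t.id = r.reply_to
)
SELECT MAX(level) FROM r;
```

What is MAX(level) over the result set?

5

Base: id=11 (c4), reply_to=8, level 0.
Iteration 1: join on id=8 -> c19 (id 8, reply_to=4, level 1).
Iteration 2: join on id=4 -> c17 (id 4, reply_to=3, level 2).
Iteration 3: join on id=3 -> c11 (id 3, reply_to=2, level 3).
Iteration 4: join on id=2 -> c13 (id 2, reply_to=1, level 4).
Iteration 5: join on id=1 -> c7 (id 1, reply_to=NULL, level 5).
Iteration 6: reply_to is NULL; no match; recursion stops.
level values: 0, 1, 2, 3, 4, 5; the maximum is 5.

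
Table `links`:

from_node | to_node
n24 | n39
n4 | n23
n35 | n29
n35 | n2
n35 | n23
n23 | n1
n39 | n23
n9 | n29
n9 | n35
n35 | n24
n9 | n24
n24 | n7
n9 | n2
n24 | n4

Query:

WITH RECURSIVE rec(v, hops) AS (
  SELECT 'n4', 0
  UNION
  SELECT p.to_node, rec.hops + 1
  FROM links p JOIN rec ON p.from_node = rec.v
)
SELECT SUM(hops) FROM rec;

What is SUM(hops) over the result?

3

Base: (n4, hops=0).
Iteration 1: edges from {n4} -> (n23, hops=1).
Iteration 2: edges from {n23} -> (n1, hops=2).
Iteration 3: no outgoing edges from {n1}; recursion stops.
SUM(hops) = 0 + 1 + 2 = 3.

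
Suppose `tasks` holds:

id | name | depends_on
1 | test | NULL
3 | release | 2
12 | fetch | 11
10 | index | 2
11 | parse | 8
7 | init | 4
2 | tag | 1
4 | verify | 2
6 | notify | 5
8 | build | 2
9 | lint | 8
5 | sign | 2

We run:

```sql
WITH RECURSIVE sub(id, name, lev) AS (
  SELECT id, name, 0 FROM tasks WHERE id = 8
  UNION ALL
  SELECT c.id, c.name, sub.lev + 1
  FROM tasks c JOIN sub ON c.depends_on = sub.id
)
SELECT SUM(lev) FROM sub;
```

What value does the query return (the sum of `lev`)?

Base: id=8 (build) at lev 0.
Iteration 1: rows with depends_on in {8} -> lint (id 9, lev 1), parse (id 11, lev 1).
Iteration 2: rows with depends_on in {9,11} -> fetch (id 12, lev 2).
Iteration 3: no rows with depends_on in {12}; recursion stops.
SUM(lev) = 0 + 1 + 1 + 2 = 4.

4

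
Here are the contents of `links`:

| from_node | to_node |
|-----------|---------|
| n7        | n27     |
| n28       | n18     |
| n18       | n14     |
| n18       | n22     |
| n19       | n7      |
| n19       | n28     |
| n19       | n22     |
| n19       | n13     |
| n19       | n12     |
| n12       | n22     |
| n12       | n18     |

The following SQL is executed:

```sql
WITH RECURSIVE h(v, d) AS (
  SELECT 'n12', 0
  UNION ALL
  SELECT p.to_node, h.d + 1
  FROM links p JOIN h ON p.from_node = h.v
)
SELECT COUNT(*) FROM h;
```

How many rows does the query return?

5

Base: (n12, d=0).
Iteration 1: edges from {n12} -> (n18, d=1), (n22, d=1).
Iteration 2: edges from {n18,n22} -> (n14, d=2), (n22, d=2).
Iteration 3: no outgoing edges from {n14,n22}; recursion stops.
Total rows emitted: 5.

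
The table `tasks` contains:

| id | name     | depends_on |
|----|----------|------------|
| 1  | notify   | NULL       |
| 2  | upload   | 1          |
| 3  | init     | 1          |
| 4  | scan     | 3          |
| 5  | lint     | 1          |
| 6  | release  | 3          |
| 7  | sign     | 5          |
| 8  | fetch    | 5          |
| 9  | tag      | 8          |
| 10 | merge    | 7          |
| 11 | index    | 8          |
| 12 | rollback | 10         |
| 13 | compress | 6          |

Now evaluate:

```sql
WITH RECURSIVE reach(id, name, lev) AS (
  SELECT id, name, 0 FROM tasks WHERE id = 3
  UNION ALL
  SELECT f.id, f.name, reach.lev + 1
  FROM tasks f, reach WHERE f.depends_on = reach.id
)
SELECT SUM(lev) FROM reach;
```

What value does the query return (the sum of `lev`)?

4

Base: id=3 (init) at lev 0.
Iteration 1: rows with depends_on in {3} -> scan (id 4, lev 1), release (id 6, lev 1).
Iteration 2: rows with depends_on in {4,6} -> compress (id 13, lev 2).
Iteration 3: no rows with depends_on in {13}; recursion stops.
SUM(lev) = 0 + 1 + 1 + 2 = 4.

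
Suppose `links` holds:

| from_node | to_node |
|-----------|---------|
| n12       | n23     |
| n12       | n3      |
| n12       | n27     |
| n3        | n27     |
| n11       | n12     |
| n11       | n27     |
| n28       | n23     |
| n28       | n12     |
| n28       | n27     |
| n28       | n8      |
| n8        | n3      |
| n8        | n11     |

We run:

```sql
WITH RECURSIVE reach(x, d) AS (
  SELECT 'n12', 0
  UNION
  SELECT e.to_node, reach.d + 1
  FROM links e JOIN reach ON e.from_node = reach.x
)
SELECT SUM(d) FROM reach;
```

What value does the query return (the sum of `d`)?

Base: (n12, d=0).
Iteration 1: edges from {n12} -> (n23, d=1), (n27, d=1), (n3, d=1).
Iteration 2: edges from {n23,n27,n3} -> (n27, d=2).
Iteration 3: no outgoing edges from {n27}; recursion stops.
SUM(d) = 0 + 1 + 1 + 1 + 2 = 5.

5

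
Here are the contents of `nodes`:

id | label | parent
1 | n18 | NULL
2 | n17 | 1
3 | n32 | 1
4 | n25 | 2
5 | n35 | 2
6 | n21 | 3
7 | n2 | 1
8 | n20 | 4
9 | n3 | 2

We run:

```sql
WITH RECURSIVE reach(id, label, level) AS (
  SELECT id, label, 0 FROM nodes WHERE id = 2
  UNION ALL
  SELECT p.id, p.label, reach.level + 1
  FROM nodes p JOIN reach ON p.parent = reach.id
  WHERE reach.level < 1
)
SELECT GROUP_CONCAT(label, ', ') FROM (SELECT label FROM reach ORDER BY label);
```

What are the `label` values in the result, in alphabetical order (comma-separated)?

Base: id=2 (n17) at level 0.
Iteration 1: rows with parent in {2} -> n25 (id 4, level 1), n35 (id 5, level 1), n3 (id 9, level 1).
Iteration 2: level < 1 fails for all current rows; recursion stops.

n17, n25, n3, n35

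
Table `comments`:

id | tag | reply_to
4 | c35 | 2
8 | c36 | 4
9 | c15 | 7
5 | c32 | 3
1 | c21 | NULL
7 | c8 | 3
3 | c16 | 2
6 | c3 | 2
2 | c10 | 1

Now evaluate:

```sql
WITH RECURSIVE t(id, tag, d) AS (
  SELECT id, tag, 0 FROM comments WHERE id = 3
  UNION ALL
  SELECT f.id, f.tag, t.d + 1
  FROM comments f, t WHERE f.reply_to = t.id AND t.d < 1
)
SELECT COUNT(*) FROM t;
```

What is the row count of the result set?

3

Base: id=3 (c16) at d 0.
Iteration 1: rows with reply_to in {3} -> c32 (id 5, d 1), c8 (id 7, d 1).
Iteration 2: d < 1 fails for all current rows; recursion stops.
Total rows emitted: 3.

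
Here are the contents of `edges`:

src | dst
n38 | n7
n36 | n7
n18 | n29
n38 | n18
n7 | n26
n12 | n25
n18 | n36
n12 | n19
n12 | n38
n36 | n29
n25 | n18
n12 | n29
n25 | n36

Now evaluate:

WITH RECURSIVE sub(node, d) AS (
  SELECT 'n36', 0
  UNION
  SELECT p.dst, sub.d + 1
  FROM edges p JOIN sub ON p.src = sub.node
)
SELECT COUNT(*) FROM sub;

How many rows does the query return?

Base: (n36, d=0).
Iteration 1: edges from {n36} -> (n29, d=1), (n7, d=1).
Iteration 2: edges from {n29,n7} -> (n26, d=2).
Iteration 3: no outgoing edges from {n26}; recursion stops.
Total rows emitted: 4.

4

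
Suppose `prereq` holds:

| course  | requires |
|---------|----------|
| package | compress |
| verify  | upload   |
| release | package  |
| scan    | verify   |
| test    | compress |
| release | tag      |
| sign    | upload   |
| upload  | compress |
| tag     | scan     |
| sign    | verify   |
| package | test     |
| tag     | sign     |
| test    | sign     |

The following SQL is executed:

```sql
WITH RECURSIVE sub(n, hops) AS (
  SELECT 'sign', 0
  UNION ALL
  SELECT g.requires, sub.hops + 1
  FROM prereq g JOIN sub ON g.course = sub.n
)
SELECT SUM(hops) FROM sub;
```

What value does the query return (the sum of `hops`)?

Base: (sign, hops=0).
Iteration 1: edges from {sign} -> (upload, hops=1), (verify, hops=1).
Iteration 2: edges from {upload,verify} -> (compress, hops=2), (upload, hops=2).
Iteration 3: edges from {compress,upload} -> (compress, hops=3).
Iteration 4: no outgoing edges from {compress}; recursion stops.
SUM(hops) = 0 + 1 + 1 + 2 + 2 + 3 = 9.

9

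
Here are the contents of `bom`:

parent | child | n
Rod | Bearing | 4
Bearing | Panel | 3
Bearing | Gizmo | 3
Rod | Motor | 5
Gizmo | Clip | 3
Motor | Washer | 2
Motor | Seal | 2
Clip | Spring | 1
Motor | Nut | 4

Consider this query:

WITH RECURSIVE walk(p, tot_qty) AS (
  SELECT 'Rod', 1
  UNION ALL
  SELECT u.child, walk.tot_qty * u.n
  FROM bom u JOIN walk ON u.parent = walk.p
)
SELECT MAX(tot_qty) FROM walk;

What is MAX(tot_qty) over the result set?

Base: (Rod, tot_qty=1).
Iteration 1: components of {Rod} -> Bearing = 1*4 = 4, Motor = 1*5 = 5.
Iteration 2: components of {Bearing,Motor} -> Gizmo = 4*3 = 12, Nut = 5*4 = 20, Panel = 4*3 = 12, Seal = 5*2 = 10, Washer = 5*2 = 10.
Iteration 3: components of {Gizmo,Nut,Panel,Seal,Washer} -> Clip = 12*3 = 36.
Iteration 4: components of {Clip} -> Spring = 36*1 = 36.
Iteration 5: no further components; recursion stops.
tot_qty values: 1, 4, 5, 12, 12, 10, 10, 20, 36, 36; the maximum is 36.

36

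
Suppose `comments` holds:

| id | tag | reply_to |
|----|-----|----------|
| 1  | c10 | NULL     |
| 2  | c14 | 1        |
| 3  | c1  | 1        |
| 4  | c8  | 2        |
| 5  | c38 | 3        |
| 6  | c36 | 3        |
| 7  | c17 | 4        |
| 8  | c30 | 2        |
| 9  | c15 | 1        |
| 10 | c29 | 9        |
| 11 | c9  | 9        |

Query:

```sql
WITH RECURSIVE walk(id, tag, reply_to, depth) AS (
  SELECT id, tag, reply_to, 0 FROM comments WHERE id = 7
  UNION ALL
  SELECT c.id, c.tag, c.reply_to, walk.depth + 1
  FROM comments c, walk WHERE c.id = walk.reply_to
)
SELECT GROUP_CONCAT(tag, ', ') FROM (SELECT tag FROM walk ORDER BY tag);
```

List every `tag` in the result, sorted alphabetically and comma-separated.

c10, c14, c17, c8

Base: id=7 (c17), reply_to=4, depth 0.
Iteration 1: join on id=4 -> c8 (id 4, reply_to=2, depth 1).
Iteration 2: join on id=2 -> c14 (id 2, reply_to=1, depth 2).
Iteration 3: join on id=1 -> c10 (id 1, reply_to=NULL, depth 3).
Iteration 4: reply_to is NULL; no match; recursion stops.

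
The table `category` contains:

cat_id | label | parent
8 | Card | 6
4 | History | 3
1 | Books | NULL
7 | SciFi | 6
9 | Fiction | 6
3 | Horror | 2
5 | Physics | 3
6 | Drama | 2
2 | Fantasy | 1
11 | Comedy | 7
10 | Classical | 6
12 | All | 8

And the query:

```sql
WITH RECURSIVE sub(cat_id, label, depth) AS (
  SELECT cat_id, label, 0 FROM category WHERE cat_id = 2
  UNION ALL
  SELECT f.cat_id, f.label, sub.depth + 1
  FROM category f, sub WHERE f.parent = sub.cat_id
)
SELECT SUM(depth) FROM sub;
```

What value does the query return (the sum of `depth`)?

Base: cat_id=2 (Fantasy) at depth 0.
Iteration 1: rows with parent in {2} -> Horror (id 3, depth 1), Drama (id 6, depth 1).
Iteration 2: rows with parent in {3,6} -> History (id 4, depth 2), Physics (id 5, depth 2), SciFi (id 7, depth 2), Card (id 8, depth 2), Fiction (id 9, depth 2), Classical (id 10, depth 2).
Iteration 3: rows with parent in {4,5,7,8,9,10} -> Comedy (id 11, depth 3), All (id 12, depth 3).
Iteration 4: no rows with parent in {11,12}; recursion stops.
SUM(depth) = 0 + 1 + 1 + 2 + 2 + 2 + 2 + 2 + 2 + 3 + 3 = 20.

20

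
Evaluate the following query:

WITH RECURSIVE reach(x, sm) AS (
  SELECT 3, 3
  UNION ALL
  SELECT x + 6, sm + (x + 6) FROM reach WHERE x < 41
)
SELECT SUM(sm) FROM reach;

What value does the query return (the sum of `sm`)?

Base: x=3, sm=3.
Iteration 1: 3 < 41 holds -> x = 3 + 6 = 9, sm = 3 + 9 = 12.
Iteration 2: 9 < 41 holds -> x = 9 + 6 = 15, sm = 12 + 15 = 27.
Iteration 3: 15 < 41 holds -> x = 15 + 6 = 21, sm = 27 + 21 = 48.
Iteration 4: 21 < 41 holds -> x = 21 + 6 = 27, sm = 48 + 27 = 75.
Iteration 5: 27 < 41 holds -> x = 27 + 6 = 33, sm = 75 + 33 = 108.
Iteration 6: 33 < 41 holds -> x = 33 + 6 = 39, sm = 108 + 39 = 147.
Iteration 7: 39 < 41 holds -> x = 39 + 6 = 45, sm = 147 + 45 = 192.
Iteration 8: 45 < 41 fails; recursion stops.
SUM(sm) = 3 + 12 + 27 + 48 + 75 + 108 + 147 + 192 = 612.

612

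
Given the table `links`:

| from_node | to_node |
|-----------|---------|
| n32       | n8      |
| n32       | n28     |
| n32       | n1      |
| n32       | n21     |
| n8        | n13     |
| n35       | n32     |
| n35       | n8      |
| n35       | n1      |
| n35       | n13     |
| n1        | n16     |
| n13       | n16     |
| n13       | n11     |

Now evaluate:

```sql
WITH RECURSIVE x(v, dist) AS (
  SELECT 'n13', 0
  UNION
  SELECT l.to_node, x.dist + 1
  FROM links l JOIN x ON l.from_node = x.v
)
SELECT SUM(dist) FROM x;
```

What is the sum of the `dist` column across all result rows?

2

Base: (n13, dist=0).
Iteration 1: edges from {n13} -> (n11, dist=1), (n16, dist=1).
Iteration 2: no outgoing edges from {n11,n16}; recursion stops.
SUM(dist) = 0 + 1 + 1 = 2.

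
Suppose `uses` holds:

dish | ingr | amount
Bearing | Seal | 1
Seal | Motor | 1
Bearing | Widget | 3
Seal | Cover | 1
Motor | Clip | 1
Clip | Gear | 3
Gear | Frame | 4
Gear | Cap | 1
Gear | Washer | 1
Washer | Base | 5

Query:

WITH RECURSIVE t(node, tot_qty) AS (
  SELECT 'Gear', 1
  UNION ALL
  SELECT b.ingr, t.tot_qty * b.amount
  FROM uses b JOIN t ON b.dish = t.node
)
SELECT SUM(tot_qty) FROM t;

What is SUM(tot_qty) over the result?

Base: (Gear, tot_qty=1).
Iteration 1: components of {Gear} -> Cap = 1*1 = 1, Frame = 1*4 = 4, Washer = 1*1 = 1.
Iteration 2: components of {Cap,Frame,Washer} -> Base = 1*5 = 5.
Iteration 3: no further components; recursion stops.
SUM(tot_qty) = 1 + 4 + 1 + 1 + 5 = 12.

12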